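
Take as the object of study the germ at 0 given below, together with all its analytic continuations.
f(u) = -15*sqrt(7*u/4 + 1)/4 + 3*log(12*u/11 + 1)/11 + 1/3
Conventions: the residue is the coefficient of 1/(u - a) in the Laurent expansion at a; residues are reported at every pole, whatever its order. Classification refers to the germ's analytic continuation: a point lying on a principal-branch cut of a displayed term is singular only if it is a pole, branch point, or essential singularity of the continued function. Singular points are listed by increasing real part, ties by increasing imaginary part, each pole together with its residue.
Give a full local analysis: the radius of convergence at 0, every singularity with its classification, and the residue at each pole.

Radius of convergence at 0: 4/7.
At -11/12: a logarithmic branch point.
At -4/7: an algebraic (square-root) branch point.

Branch term (-15/4)*sqrt(1 - u/(-4/7)): its argument vanishes at u = -4/7, a square-root branch point, modulus 4/7.
Branch term (3/11)*log(1 - u/(-11/12)): its argument vanishes at u = -11/12, a logarithmic branch point, modulus 11/12.
The radius of convergence is the smallest modulus among the singular points: 4/7.
List the singular points by increasing real part (a conjugate pair: the negative imaginary part first).


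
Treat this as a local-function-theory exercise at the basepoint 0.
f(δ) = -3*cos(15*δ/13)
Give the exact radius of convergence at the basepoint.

The radius of convergence is infinite.

The factor cos(15*δ/13) is entire and contributes no finite singular point.
The polynomial part has no poles.
No finite singular points: the Taylor series at 0 converges everywhere.


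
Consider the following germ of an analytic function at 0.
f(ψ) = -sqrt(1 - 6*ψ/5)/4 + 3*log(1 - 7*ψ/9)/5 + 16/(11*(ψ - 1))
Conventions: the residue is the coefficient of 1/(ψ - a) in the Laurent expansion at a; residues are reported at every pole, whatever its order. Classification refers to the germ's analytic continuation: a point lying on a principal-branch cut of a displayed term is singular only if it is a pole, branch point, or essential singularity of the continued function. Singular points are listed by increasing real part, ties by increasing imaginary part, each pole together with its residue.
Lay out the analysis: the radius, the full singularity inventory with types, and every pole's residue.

Radius of convergence at 0: 5/6.
At 5/6: an algebraic (square-root) branch point.
At 1: a pole of order 1; residue 16/11.
At 9/7: a logarithmic branch point.

Denominator factor (ψ - 1): pole of order 1 at 1, modulus 1.
Branch term (3/5)*log(1 - ψ/(9/7)): its argument vanishes at ψ = 9/7, a logarithmic branch point, modulus 9/7.
Branch term (-1/4)*sqrt(1 - ψ/(5/6)): its argument vanishes at ψ = 5/6, a square-root branch point, modulus 5/6.
The radius of convergence is the smallest modulus among the singular points: 5/6.
The branch terms are analytic at 1 and contribute nothing to the residue; only the rational part matters.
At the order-1 pole 1 set g(ψ) = (ψ - (1))*(rational part) = 16/11.
Simple pole: residue = g(a) at a = 1, which is 16/11.
List the singular points by increasing real part (a conjugate pair: the negative imaginary part first).


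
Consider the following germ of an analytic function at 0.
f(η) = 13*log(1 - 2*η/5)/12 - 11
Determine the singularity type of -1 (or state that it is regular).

The point is a regular point.

There is no denominator, hence no pole anywhere.
Branch term log(1 - η/(5/2)): argument at -1 is 7/5, nonzero, so -1 is not its branch point (a point on a principal cut is still regular for the continued germ).
So the germ continues analytically to -1.


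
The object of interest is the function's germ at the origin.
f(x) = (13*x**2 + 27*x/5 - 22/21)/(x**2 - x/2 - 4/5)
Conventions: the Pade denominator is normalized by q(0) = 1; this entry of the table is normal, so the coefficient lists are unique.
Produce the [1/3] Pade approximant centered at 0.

Taylor coefficients needed (expand at 0): a_0 = 55/42, a_1 = -2543/336, a_2 = -1265/128, a_3 = -70615/21504, a_4 = -1772125/172032.
Write the denominator as Q(x) = 1 + q1*x + q2*x^2 + q3*x^3. Requiring Q*f - P = O(x^5) with deg P <= 1 kills the coefficients of x^2..x^4 in Q*f:
  x^2: a_2 + q1*a_1 + q2*a_0 = 0, i.e. -1265/128 + (-2543/336)*q1 + (55/42)*q2 = 0.
  x^3: a_3 + q1*a_2 + q2*a_1 + q3*a_0 = 0, i.e. -70615/21504 + (-1265/128)*q1 + (-2543/336)*q2 + (55/42)*q3 = 0.
  x^4: a_4 + q1*a_3 + q2*a_2 + q3*a_1 = 0, i.e. -1772125/172032 + (-70615/21504)*q1 + (-1265/128)*q2 + (-2543/336)*q3 = 0.
Solving this linear system: q1 = -672150435/573567496, q2 = 443918205/573567496, q3 = -1068691975/573567496.
The numerator is Q*f truncated at degree 1: P0 = a_0 = 55/42; P1 = a_1 + q1*a_0 = -54822760429/6022458708.

The Pade approximant has numerator coefficients [55/42, -54822760429/6022458708]; denominator coefficients [1, -672150435/573567496, 443918205/573567496, -1068691975/573567496].


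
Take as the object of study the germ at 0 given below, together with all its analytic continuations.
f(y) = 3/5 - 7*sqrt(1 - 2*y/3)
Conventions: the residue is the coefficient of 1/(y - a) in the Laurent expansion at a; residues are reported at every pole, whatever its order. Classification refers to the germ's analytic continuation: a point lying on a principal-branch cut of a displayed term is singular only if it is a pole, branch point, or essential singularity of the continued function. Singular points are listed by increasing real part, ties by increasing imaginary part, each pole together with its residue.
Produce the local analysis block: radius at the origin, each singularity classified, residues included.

Branch term (-7)*sqrt(1 - y/(3/2)): its argument vanishes at y = 3/2, a square-root branch point, modulus 3/2.
The radius of convergence is the smallest modulus among the singular points: 3/2.

Radius of convergence at 0: 3/2.
At 3/2: an algebraic (square-root) branch point.


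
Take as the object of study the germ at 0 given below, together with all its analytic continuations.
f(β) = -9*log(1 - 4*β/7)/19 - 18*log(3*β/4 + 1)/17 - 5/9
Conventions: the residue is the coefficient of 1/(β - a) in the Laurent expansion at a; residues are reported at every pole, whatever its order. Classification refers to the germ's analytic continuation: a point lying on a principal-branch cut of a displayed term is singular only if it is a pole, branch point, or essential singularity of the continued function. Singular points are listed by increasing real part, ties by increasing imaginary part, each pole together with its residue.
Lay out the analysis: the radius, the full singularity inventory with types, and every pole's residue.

Radius of convergence at 0: 4/3.
At -4/3: a logarithmic branch point.
At 7/4: a logarithmic branch point.

Branch term (-9/19)*log(1 - β/(7/4)): its argument vanishes at β = 7/4, a logarithmic branch point, modulus 7/4.
Branch term (-18/17)*log(1 - β/(-4/3)): its argument vanishes at β = -4/3, a logarithmic branch point, modulus 4/3.
The radius of convergence is the smallest modulus among the singular points: 4/3.
List the singular points by increasing real part (a conjugate pair: the negative imaginary part first).


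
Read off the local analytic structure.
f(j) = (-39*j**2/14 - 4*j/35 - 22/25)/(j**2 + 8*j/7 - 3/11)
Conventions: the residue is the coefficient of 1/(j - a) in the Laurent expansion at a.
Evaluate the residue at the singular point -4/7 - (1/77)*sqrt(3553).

The residue is 376/245 + (640217/17409700)*sqrt(3553).

The factor j**2 + 8*j/7 - 3/11 splits as (j - a)(j - a') with a = -4/7 - (1/77)*sqrt(3553), a' = -4/7 + (1/77)*sqrt(3553). At the order-1 pole a set g(j) = (j - a)*f(j) = [-39*j**2/14 - 4*j/35 - 22/25] / (j - a').
Simple pole: residue = g(a) at a = -4/7 - (1/77)*sqrt(3553), which is 376/245 + (640217/17409700)*sqrt(3553).


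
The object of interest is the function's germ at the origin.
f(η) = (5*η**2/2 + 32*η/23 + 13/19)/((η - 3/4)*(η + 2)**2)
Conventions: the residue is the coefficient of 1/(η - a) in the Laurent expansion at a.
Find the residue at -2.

The residue is 110280/52877.

At the order-2 pole -2 set g(η) = (η - (-2))^2*f(η) = (5*η**2/2 + 32*η/23 + 13/19)/(η - 3/4).
Order-2 pole: residue = g'(a); g'(-2) = 110280/52877, so the residue is 110280/52877.


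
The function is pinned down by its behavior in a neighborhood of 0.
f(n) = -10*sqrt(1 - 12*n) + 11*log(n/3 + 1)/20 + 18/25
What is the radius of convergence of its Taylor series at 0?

Branch term (11/20)*log(1 - n/(-3)): its argument vanishes at n = -3, a logarithmic branch point, modulus 3.
Branch term (-10)*sqrt(1 - n/(1/12)): its argument vanishes at n = 1/12, a square-root branch point, modulus 1/12.
The radius of convergence is the smallest modulus among the singular points: 1/12.

The radius of convergence is 1/12.


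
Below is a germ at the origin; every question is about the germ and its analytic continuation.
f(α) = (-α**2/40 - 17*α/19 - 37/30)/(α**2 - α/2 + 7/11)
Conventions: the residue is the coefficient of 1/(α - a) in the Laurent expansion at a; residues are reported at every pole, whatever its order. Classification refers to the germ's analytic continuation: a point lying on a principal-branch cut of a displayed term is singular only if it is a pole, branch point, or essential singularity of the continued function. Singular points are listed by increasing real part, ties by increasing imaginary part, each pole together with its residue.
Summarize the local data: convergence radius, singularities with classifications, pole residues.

Denominator factor (α**2 - α/2 + 7/11): discriminant -101/44, complex-conjugate roots (1/4) + ((1/44)*sqrt(1111))*i and (1/4) - ((1/44)*sqrt(1111))*i; poles of order 1, moduli (1/11)*sqrt(77) and (1/11)*sqrt(77).
The radius of convergence is the smallest modulus among the singular points: (1/11)*sqrt(77).
The factor α**2 - α/2 + 7/11 splits as (α - a)(α - a') with a = (1/4) - ((1/44)*sqrt(1111))*i, a' = (1/4) + ((1/44)*sqrt(1111))*i. At the order-1 pole a set g(α) = (α - a)*f(α) = [-α**2/40 - 17*α/19 - 37/30] / (α - a').
Simple pole: residue = g(a) at a = (1/4) - ((1/44)*sqrt(1111))*i, which is (-1379/3040) - ((289771/10132320)*sqrt(1111))*i.
The factor α**2 - α/2 + 7/11 splits as (α - a)(α - a') with a = (1/4) + ((1/44)*sqrt(1111))*i, a' = (1/4) - ((1/44)*sqrt(1111))*i. At the order-1 pole a set g(α) = (α - a)*f(α) = [-α**2/40 - 17*α/19 - 37/30] / (α - a').
Simple pole: residue = g(a) at a = (1/4) + ((1/44)*sqrt(1111))*i, which is (-1379/3040) + ((289771/10132320)*sqrt(1111))*i.
List the singular points by increasing real part (a conjugate pair: the negative imaginary part first).

Radius of convergence at 0: (1/11)*sqrt(77).
At (1/4) - ((1/44)*sqrt(1111))*i: a pole of order 1; residue (-1379/3040) - ((289771/10132320)*sqrt(1111))*i.
At (1/4) + ((1/44)*sqrt(1111))*i: a pole of order 1; residue (-1379/3040) + ((289771/10132320)*sqrt(1111))*i.


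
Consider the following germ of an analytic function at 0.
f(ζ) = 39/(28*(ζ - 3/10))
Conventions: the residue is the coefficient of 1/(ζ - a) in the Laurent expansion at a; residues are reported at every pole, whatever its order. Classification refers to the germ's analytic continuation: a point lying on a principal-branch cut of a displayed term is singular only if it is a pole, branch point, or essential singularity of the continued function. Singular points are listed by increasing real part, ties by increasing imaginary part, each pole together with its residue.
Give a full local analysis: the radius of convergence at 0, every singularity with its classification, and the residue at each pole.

Radius of convergence at 0: 3/10.
At 3/10: a pole of order 1; residue 39/28.

Denominator factor (ζ - 3/10): pole of order 1 at 3/10, modulus 3/10.
The radius of convergence is the smallest modulus among the singular points: 3/10.
At the order-1 pole 3/10 set g(ζ) = (ζ - (3/10))*f(ζ) = 39/28.
Simple pole: residue = g(a) at a = 3/10, which is 39/28.


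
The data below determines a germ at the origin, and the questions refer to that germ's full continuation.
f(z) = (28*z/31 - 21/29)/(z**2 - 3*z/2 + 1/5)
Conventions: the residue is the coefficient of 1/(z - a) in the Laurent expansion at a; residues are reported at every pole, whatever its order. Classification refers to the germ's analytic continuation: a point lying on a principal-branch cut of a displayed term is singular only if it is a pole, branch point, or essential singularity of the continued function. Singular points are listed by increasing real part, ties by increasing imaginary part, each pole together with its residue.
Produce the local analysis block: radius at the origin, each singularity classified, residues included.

Radius of convergence at 0: 3/4 - (1/20)*sqrt(145).
At 3/4 - (1/20)*sqrt(145): a pole of order 1; residue 14/31 + (84/26071)*sqrt(145).
At 3/4 + (1/20)*sqrt(145): a pole of order 1; residue 14/31 - (84/26071)*sqrt(145).

Denominator factor (z**2 - 3*z/2 + 1/5): discriminant 29/20, real irrational roots 3/4 + (1/20)*sqrt(145) and 3/4 - (1/20)*sqrt(145); poles of order 1, moduli 3/4 + (1/20)*sqrt(145) and 3/4 - (1/20)*sqrt(145).
The radius of convergence is the smallest modulus among the singular points: 3/4 - (1/20)*sqrt(145).
The factor z**2 - 3*z/2 + 1/5 splits as (z - a)(z - a') with a = 3/4 - (1/20)*sqrt(145), a' = 3/4 + (1/20)*sqrt(145). At the order-1 pole a set g(z) = (z - a)*f(z) = [28*z/31 - 21/29] / (z - a').
Simple pole: residue = g(a) at a = 3/4 - (1/20)*sqrt(145), which is 14/31 + (84/26071)*sqrt(145).
The factor z**2 - 3*z/2 + 1/5 splits as (z - a)(z - a') with a = 3/4 + (1/20)*sqrt(145), a' = 3/4 - (1/20)*sqrt(145). At the order-1 pole a set g(z) = (z - a)*f(z) = [28*z/31 - 21/29] / (z - a').
Simple pole: residue = g(a) at a = 3/4 + (1/20)*sqrt(145), which is 14/31 - (84/26071)*sqrt(145).
List the singular points by increasing real part (a conjugate pair: the negative imaginary part first).


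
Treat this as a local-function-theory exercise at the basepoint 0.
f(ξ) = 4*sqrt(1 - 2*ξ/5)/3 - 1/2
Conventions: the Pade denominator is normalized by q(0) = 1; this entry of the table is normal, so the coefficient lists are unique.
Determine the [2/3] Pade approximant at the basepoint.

The Pade approximant has numerator coefficients [5/6, -313/555, 367/4440]; denominator coefficients [1, -66/185, 63/3700, 2/4625].

Taylor coefficients needed (expand at 0): a_0 = 5/6, a_1 = -4/15, a_2 = -2/75, a_3 = -2/375, a_4 = -1/750, a_5 = -7/18750.
Write the denominator as Q(ξ) = 1 + q1*ξ + q2*ξ^2 + q3*ξ^3. Requiring Q*f - P = O(ξ^6) with deg P <= 2 kills the coefficients of ξ^3..ξ^5 in Q*f:
  ξ^3: a_3 + q1*a_2 + q2*a_1 + q3*a_0 = 0, i.e. -2/375 + (-2/75)*q1 + (-4/15)*q2 + (5/6)*q3 = 0.
  ξ^4: a_4 + q1*a_3 + q2*a_2 + q3*a_1 = 0, i.e. -1/750 + (-2/375)*q1 + (-2/75)*q2 + (-4/15)*q3 = 0.
  ξ^5: a_5 + q1*a_4 + q2*a_3 + q3*a_2 = 0, i.e. -7/18750 + (-1/750)*q1 + (-2/375)*q2 + (-2/75)*q3 = 0.
Solving this linear system: q1 = -66/185, q2 = 63/3700, q3 = 2/4625.
The numerator is Q*f truncated at degree 2: P0 = a_0 = 5/6; P1 = a_1 + q1*a_0 = -313/555; P2 = a_2 + q1*a_1 + q2*a_0 = 367/4440.


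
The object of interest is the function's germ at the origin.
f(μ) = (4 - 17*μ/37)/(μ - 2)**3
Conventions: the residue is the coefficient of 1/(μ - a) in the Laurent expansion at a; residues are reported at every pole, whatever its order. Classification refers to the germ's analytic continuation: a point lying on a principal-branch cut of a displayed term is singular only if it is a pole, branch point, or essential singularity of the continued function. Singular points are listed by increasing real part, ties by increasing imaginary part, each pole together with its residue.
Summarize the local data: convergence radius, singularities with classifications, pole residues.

Radius of convergence at 0: 2.
At 2: a pole of order 3; residue 0.

Denominator factor (μ - 2)^3: pole of order 3 at 2, modulus 2.
The radius of convergence is the smallest modulus among the singular points: 2.
At the order-3 pole 2 set g(μ) = (μ - (2))^3*f(μ) = 4 - 17*μ/37.
Order-3 pole: residue = g''(a)/2; g''(2) = 0, so the residue is 0.


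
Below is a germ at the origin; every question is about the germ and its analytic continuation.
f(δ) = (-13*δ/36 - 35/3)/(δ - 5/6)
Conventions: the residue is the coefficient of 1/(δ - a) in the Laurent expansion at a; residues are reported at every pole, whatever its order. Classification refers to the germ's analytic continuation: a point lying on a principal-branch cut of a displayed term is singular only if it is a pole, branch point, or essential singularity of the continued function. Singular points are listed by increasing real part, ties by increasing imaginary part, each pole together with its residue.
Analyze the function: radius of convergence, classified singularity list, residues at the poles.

Radius of convergence at 0: 5/6.
At 5/6: a pole of order 1; residue -2585/216.

Denominator factor (δ - 5/6): pole of order 1 at 5/6, modulus 5/6.
The radius of convergence is the smallest modulus among the singular points: 5/6.
At the order-1 pole 5/6 set g(δ) = (δ - (5/6))*f(δ) = -13*δ/36 - 35/3.
Simple pole: residue = g(a) at a = 5/6, which is -2585/216.


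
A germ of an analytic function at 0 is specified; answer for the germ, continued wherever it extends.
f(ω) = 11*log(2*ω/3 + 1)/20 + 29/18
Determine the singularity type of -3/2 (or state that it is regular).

The term (11/20)*log(1 - ω/(-3/2)) has argument 1 - -3/2/(-3/2) = 0 at -3/2: a logarithmic (infinitely-sheeted) branch point; the remaining terms are analytic or single-valued there.

The point is a logarithmic branch point.


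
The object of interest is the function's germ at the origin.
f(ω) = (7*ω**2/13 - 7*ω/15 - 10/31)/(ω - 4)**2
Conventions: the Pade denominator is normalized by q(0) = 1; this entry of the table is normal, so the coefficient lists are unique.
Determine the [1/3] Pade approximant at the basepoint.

The Pade approximant has numerator coefficients [-5/248, -34396647763/768832406160]; denominator coefficients [1, 56293901/206675378, 377252929/1653403024, 5658793935/21494239312].

Taylor coefficients needed (expand at 0): a_0 = -5/248, a_1 = -73/1860, a_2 = 11831/773760, a_3 = 5209/515840, a_4 = 50677/12380160.
Write the denominator as Q(ω) = 1 + q1*ω + q2*ω^2 + q3*ω^3. Requiring Q*f - P = O(ω^5) with deg P <= 1 kills the coefficients of ω^2..ω^4 in Q*f:
  ω^2: a_2 + q1*a_1 + q2*a_0 = 0, i.e. 11831/773760 + (-73/1860)*q1 + (-5/248)*q2 = 0.
  ω^3: a_3 + q1*a_2 + q2*a_1 + q3*a_0 = 0, i.e. 5209/515840 + (11831/773760)*q1 + (-73/1860)*q2 + (-5/248)*q3 = 0.
  ω^4: a_4 + q1*a_3 + q2*a_2 + q3*a_1 = 0, i.e. 50677/12380160 + (5209/515840)*q1 + (11831/773760)*q2 + (-73/1860)*q3 = 0.
Solving this linear system: q1 = 56293901/206675378, q2 = 377252929/1653403024, q3 = 5658793935/21494239312.
The numerator is Q*f truncated at degree 1: P0 = a_0 = -5/248; P1 = a_1 + q1*a_0 = -34396647763/768832406160.


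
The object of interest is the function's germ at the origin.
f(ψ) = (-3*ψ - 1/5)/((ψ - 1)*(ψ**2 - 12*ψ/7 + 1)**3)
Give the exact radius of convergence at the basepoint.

The radius of convergence is 1.

Denominator factor (ψ - 1): pole of order 1 at 1, modulus 1.
Denominator factor (ψ**2 - 12*ψ/7 + 1)^3: discriminant -52/49, complex-conjugate roots (6/7) + ((1/7)*sqrt(13))*i and (6/7) - ((1/7)*sqrt(13))*i; poles of order 3, moduli 1 and 1.
The radius of convergence is the smallest modulus among the singular points: 1.


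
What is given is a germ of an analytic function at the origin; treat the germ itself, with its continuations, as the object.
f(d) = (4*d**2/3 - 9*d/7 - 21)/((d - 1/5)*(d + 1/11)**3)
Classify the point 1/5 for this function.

The point is a pole of order 1.

The denominator factor d - 1/5 vanishes at 1/5 and appears to the power 1; the numerator there equals -11132/525, nonzero, and no other factor vanishes.
Hence a pole whose order is the multiplicity, 1.


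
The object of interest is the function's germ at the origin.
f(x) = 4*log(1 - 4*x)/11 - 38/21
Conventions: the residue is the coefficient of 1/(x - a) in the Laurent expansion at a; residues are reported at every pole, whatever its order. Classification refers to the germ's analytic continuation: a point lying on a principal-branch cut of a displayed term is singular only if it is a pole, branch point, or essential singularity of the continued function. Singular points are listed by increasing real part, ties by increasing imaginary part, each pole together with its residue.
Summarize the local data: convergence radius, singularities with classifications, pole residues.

Radius of convergence at 0: 1/4.
At 1/4: a logarithmic branch point.

Branch term (4/11)*log(1 - x/(1/4)): its argument vanishes at x = 1/4, a logarithmic branch point, modulus 1/4.
The radius of convergence is the smallest modulus among the singular points: 1/4.


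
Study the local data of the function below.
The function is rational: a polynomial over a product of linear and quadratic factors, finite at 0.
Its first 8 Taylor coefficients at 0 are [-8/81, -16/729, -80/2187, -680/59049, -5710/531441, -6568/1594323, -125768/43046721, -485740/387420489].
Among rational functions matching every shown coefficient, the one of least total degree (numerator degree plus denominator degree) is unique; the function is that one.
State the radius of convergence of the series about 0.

No rational of total degree below 4 reproduces all 8 coefficients; solving the [0/4] Pade equations on them gives f(λ) = -32/(9*(λ**2 + 2*λ/3 - 6)**2), whose expansion matches every shown term.
Denominator factor (λ**2 + 2*λ/3 - 6)^2: discriminant 220/9, real irrational roots -1/3 + (1/3)*sqrt(55) and -1/3 - (1/3)*sqrt(55); poles of order 2, moduli -1/3 + (1/3)*sqrt(55) and 1/3 + (1/3)*sqrt(55).
The radius of convergence is the smallest modulus among the singular points: -1/3 + (1/3)*sqrt(55).

The radius of convergence is -1/3 + (1/3)*sqrt(55).


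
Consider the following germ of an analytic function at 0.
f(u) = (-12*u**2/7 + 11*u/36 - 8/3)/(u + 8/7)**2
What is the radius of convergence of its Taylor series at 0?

The radius of convergence is 8/7.

Denominator factor (u + 8/7)^2: pole of order 2 at -8/7, modulus 8/7.
The radius of convergence is the smallest modulus among the singular points: 8/7.


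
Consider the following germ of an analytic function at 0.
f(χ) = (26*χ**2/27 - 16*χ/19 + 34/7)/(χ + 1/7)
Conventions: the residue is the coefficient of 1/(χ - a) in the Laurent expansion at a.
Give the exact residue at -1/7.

At the order-1 pole -1/7 set g(χ) = (χ - (-1/7))*f(χ) = 26*χ**2/27 - 16*χ/19 + 34/7.
Simple pole: residue = g(a) at a = -1/7, which is 125612/25137.

The residue is 125612/25137.


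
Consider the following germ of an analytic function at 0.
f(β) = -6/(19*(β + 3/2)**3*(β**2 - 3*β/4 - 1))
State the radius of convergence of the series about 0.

Denominator factor (β + 3/2)^3: pole of order 3 at -3/2, modulus 3/2.
Denominator factor (β**2 - 3*β/4 - 1): discriminant 73/16, real irrational roots 3/8 + (1/8)*sqrt(73) and 3/8 - (1/8)*sqrt(73); poles of order 1, moduli 3/8 + (1/8)*sqrt(73) and -3/8 + (1/8)*sqrt(73).
The radius of convergence is the smallest modulus among the singular points: -3/8 + (1/8)*sqrt(73).

The radius of convergence is -3/8 + (1/8)*sqrt(73).


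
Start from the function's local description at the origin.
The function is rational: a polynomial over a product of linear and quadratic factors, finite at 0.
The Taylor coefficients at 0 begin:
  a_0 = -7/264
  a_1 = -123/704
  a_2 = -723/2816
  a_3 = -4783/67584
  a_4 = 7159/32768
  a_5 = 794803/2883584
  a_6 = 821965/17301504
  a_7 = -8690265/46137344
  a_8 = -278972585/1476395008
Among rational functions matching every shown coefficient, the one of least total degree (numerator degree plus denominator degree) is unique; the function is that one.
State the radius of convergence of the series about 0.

No rational of total degree below 7 reproduces all 9 coefficients; solving the [1/6] Pade equations on them gives f(σ) = (-σ - 7/33)/(σ**2 - 5*σ/4 + 2)**3, whose expansion matches every shown term.
Denominator factor (σ**2 - 5*σ/4 + 2)^3: discriminant -103/16, complex-conjugate roots (5/8) + ((1/8)*sqrt(103))*i and (5/8) - ((1/8)*sqrt(103))*i; poles of order 3, moduli sqrt(2) and sqrt(2).
The radius of convergence is the smallest modulus among the singular points: sqrt(2).

The radius of convergence is sqrt(2).


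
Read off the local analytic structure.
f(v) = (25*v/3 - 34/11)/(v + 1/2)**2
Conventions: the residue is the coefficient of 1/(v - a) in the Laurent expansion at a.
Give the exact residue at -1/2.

The residue is 25/3.

At the order-2 pole -1/2 set g(v) = (v - (-1/2))^2*f(v) = 25*v/3 - 34/11.
Order-2 pole: residue = g'(a); g'(-1/2) = 25/3, so the residue is 25/3.


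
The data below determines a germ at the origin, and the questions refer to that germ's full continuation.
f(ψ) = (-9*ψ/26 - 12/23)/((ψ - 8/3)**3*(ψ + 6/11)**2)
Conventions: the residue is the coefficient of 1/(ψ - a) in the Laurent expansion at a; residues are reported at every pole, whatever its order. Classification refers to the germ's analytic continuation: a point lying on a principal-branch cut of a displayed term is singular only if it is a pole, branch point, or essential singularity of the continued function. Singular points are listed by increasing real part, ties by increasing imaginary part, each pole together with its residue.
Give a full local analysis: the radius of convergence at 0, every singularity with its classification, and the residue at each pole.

Denominator factor (ψ + 6/11)^2: pole of order 2 at -6/11, modulus 6/11.
Denominator factor (ψ - 8/3)^3: pole of order 3 at 8/3, modulus 8/3.
The radius of convergence is the smallest modulus among the singular points: 6/11.
At the order-2 pole -6/11 set g(ψ) = (ψ - (-6/11))^2*f(ψ) = (-9*ψ/26 - 12/23)/(ψ - 8/3)**3.
Order-2 pole: residue = g'(a); g'(-6/11) = 28785537/1451848504, so the residue is 28785537/1451848504.
At the order-3 pole 8/3 set g(ψ) = (ψ - (8/3))^3*f(ψ) = (-9*ψ/26 - 12/23)/(ψ + 6/11)**2.
Order-3 pole: residue = g''(a)/2; g''(8/3) = -28785537/725924252, so the residue is -28785537/1451848504.
List the singular points by increasing real part (a conjugate pair: the negative imaginary part first).

Radius of convergence at 0: 6/11.
At -6/11: a pole of order 2; residue 28785537/1451848504.
At 8/3: a pole of order 3; residue -28785537/1451848504.


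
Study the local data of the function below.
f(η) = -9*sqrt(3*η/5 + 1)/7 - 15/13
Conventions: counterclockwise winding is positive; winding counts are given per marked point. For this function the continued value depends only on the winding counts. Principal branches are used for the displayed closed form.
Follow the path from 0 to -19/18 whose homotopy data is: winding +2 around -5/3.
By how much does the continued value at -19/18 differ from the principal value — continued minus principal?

The rational part is single-valued and drops out of the difference; each branch term changes only by its own monodromy.
(-9/7)*sqrt(1 - η/(-5/3)): winding +2 is even, the square root returns to the same sheet, contribution 0.
Summing the contributions at η = -19/18 gives 0.

Continued minus principal equals 0.


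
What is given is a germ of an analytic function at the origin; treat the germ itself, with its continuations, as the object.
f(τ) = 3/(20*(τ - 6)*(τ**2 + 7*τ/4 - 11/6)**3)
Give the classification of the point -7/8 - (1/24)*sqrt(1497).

The point is a pole of order 3.

The denominator factor τ**2 + 7*τ/4 - 11/6 vanishes at -7/8 - (1/24)*sqrt(1497) and appears to the power 3; the numerator there equals 3/20, nonzero, and no other factor vanishes.
Hence a pole whose order is the multiplicity, 3.


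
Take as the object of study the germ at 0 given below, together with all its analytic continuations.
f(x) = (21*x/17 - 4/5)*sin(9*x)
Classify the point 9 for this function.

There is no denominator, hence no pole anywhere.
The factor sin(9*x) is entire.
So the germ continues analytically to 9.

The point is a regular point.


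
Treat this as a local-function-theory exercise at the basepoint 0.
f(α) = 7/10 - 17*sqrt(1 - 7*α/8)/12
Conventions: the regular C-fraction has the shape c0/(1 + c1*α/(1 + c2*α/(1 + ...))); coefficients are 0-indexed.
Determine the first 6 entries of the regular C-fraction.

Taylor coefficients (expand at 0): a_0 = -43/60, a_1 = 119/192, a_2 = 833/6144, a_3 = 5831/98304, a_4 = 204085/6291456, a_5 = 2000033/100663296.
c0 = a_0 = -43/60. Peel one level at a time: if S = 1 + c*α/S' with S'(0) = 1, then c is the α-coefficient of S and S' = c*α/(S - 1).
S_1 = c0/f = 1 + (595/688)*α + (887145/946688)*α^2 + ...; c1 = 595/688.
S_2 = c1*α/(S_1 - 1) = 1 + (-1491/1376)*α + (-49/1024)*α^2 + ...; c2 = -1491/1376.
S_3 = c2*α/(S_2 - 1) = 1 + (-301/6816)*α + (-806981/46457856)*α^2 + ...; c3 = -301/6816.
S_4 = c3*α/(S_3 - 1) = 1 + (-2681/6816)*α + (-49/1024)*α^2 + ...; c4 = -2681/6816.
S_5 = c4*α/(S_4 - 1) = 1 + (-1491/12256)*α + ...; c5 = -1491/12256.

The regular C-fraction coefficients are [-43/60, 595/688, -1491/1376, -301/6816, -2681/6816, -1491/12256].


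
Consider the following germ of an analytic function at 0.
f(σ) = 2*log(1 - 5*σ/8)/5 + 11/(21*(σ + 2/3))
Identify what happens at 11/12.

Denominator factors: σ + 2/3 = 19/12 at σ = 11/12 — none vanishes.
Branch term log(1 - σ/(8/5)): argument at 11/12 is 41/96, nonzero, so 11/12 is not its branch point (a point on a principal cut is still regular for the continued germ).
So the germ continues analytically to 11/12.

The point is a regular point.


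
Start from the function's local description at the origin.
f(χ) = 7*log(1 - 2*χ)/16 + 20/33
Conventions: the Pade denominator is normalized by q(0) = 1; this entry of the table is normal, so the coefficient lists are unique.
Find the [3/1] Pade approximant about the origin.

Taylor coefficients needed (expand at 0): a_0 = 20/33, a_1 = -7/8, a_2 = -7/8, a_3 = -7/6, a_4 = -7/4.
Write the denominator as Q(χ) = 1 + q1*χ. Requiring Q*f - P = O(χ^5) with deg P <= 3 kills the coefficients of χ^4..χ^4 in Q*f:
  χ^4: a_4 + q1*a_3 = 0, i.e. -7/4 + (-7/6)*q1 = 0.
Solving this linear system: q1 = -3/2.
The numerator is Q*f truncated at degree 3: P0 = a_0 = 20/33; P1 = a_1 + q1*a_0 = -157/88; P2 = a_2 + q1*a_1 = 7/16; P3 = a_3 + q1*a_2 = 7/48.

The Pade approximant has numerator coefficients [20/33, -157/88, 7/16, 7/48]; denominator coefficients [1, -3/2].


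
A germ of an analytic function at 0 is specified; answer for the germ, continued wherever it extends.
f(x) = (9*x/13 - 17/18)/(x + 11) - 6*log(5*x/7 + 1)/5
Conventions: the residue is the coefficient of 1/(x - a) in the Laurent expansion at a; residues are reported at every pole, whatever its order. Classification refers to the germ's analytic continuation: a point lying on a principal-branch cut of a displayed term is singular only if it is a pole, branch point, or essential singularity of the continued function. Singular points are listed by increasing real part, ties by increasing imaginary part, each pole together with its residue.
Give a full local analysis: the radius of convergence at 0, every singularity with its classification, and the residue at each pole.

Radius of convergence at 0: 7/5.
At -11: a pole of order 1; residue -2003/234.
At -7/5: a logarithmic branch point.

Denominator factor (x + 11): pole of order 1 at -11, modulus 11.
Branch term (-6/5)*log(1 - x/(-7/5)): its argument vanishes at x = -7/5, a logarithmic branch point, modulus 7/5.
The radius of convergence is the smallest modulus among the singular points: 7/5.
The branch term is analytic at -11 and contributes nothing to the residue; only the rational part matters.
At the order-1 pole -11 set g(x) = (x - (-11))*(rational part) = 9*x/13 - 17/18.
Simple pole: residue = g(a) at a = -11, which is -2003/234.
List the singular points by increasing real part (a conjugate pair: the negative imaginary part first).


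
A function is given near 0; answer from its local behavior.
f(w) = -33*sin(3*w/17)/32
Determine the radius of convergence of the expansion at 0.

The radius of convergence is infinite.

The factor -sin(3*w/17) is entire and contributes no finite singular point.
The polynomial part has no poles.
No finite singular points: the Taylor series at 0 converges everywhere.


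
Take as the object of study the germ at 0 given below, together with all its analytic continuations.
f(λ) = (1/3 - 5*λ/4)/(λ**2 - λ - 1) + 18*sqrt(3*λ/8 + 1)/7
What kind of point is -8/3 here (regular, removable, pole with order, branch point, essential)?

The term (18/7)*sqrt(1 - λ/(-8/3)) has argument 1 - -8/3/(-8/3) = 0 at -8/3: a square-root (algebraic, two-sheeted) branch point; the remaining terms are analytic or single-valued there.

The point is an algebraic (square-root) branch point.


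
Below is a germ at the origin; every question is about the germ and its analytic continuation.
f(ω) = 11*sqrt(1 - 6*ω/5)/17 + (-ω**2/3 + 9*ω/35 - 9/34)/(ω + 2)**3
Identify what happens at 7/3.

Denominator factors: ω + 2 = 13/3 at ω = 7/3 — none vanishes.
Branch term sqrt(1 - ω/(5/6)): argument at 7/3 is -9/5, nonzero, so 7/3 is not its branch point (a point on a principal cut is still regular for the continued germ).
So the germ continues analytically to 7/3.

The point is a regular point.


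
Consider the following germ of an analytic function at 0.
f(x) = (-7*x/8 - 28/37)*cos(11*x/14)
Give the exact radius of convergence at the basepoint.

The factor cos(11*x/14) is entire and contributes no finite singular point.
The polynomial part has no poles.
No finite singular points: the Taylor series at 0 converges everywhere.

The radius of convergence is infinite.


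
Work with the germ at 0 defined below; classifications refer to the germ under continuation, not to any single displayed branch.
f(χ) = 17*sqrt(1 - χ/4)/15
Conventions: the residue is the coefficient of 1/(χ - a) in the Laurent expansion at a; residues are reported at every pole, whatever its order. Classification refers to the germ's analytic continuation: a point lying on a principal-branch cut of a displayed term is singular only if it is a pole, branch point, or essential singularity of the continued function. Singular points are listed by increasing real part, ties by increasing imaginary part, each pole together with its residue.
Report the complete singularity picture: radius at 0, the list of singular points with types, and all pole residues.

Radius of convergence at 0: 4.
At 4: an algebraic (square-root) branch point.

Branch term (17/15)*sqrt(1 - χ/(4)): its argument vanishes at χ = 4, a square-root branch point, modulus 4.
The radius of convergence is the smallest modulus among the singular points: 4.


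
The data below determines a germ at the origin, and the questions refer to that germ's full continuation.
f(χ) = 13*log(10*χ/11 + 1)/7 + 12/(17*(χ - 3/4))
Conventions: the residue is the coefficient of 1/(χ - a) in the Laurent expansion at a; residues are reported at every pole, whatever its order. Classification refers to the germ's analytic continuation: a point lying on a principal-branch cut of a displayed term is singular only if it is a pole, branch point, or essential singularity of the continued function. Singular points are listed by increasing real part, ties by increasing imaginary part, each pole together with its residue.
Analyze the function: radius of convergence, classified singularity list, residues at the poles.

Denominator factor (χ - 3/4): pole of order 1 at 3/4, modulus 3/4.
Branch term (13/7)*log(1 - χ/(-11/10)): its argument vanishes at χ = -11/10, a logarithmic branch point, modulus 11/10.
The radius of convergence is the smallest modulus among the singular points: 3/4.
The branch term is analytic at 3/4 and contributes nothing to the residue; only the rational part matters.
At the order-1 pole 3/4 set g(χ) = (χ - (3/4))*(rational part) = 12/17.
Simple pole: residue = g(a) at a = 3/4, which is 12/17.
List the singular points by increasing real part (a conjugate pair: the negative imaginary part first).

Radius of convergence at 0: 3/4.
At -11/10: a logarithmic branch point.
At 3/4: a pole of order 1; residue 12/17.


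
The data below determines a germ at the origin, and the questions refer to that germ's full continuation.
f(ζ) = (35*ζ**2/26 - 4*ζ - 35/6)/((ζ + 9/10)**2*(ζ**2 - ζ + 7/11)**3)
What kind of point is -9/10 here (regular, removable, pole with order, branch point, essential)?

The point is a pole of order 2.

The denominator factor ζ + 9/10 vanishes at -9/10 and appears to the power 2; the numerator there equals -1783/1560, nonzero, and no other factor vanishes.
Hence a pole whose order is the multiplicity, 2.


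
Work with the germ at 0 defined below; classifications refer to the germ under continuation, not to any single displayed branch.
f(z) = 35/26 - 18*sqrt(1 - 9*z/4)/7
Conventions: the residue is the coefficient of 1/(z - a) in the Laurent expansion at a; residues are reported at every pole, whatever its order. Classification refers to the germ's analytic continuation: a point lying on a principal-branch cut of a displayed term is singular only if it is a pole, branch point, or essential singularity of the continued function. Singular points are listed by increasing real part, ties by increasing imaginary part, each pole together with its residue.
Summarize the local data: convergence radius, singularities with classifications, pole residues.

Branch term (-18/7)*sqrt(1 - z/(4/9)): its argument vanishes at z = 4/9, a square-root branch point, modulus 4/9.
The radius of convergence is the smallest modulus among the singular points: 4/9.

Radius of convergence at 0: 4/9.
At 4/9: an algebraic (square-root) branch point.


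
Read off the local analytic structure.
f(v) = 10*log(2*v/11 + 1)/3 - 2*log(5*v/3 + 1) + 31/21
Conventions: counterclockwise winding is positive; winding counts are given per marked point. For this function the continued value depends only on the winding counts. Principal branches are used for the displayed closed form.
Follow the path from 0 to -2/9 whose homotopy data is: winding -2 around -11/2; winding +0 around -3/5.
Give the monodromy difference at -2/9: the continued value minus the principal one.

Continued minus principal equals -(40/3)*pi*i.

The rational part is single-valued and drops out of the difference; each branch term changes only by its own monodromy.
(10/3)*log(1 - v/(-11/2)): each positive loop around -11/2 adds 2*pi*i to the log, so winding -2 contributes (10/3)*(-2)*2*pi*i = -(40/3)*pi*i.
(-2)*log(1 - v/(-3/5)): winding 0 around -3/5, so this term returns to its principal value, contribution 0.
Summing the contributions at v = -2/9 gives -(40/3)*pi*i.


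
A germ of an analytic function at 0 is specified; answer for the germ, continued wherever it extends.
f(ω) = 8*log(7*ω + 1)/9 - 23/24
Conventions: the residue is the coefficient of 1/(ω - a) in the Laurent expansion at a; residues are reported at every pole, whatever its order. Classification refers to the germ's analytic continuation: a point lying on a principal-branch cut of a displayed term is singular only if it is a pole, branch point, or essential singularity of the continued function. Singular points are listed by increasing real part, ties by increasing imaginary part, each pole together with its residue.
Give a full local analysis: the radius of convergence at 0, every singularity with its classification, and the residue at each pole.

Radius of convergence at 0: 1/7.
At -1/7: a logarithmic branch point.

Branch term (8/9)*log(1 - ω/(-1/7)): its argument vanishes at ω = -1/7, a logarithmic branch point, modulus 1/7.
The radius of convergence is the smallest modulus among the singular points: 1/7.


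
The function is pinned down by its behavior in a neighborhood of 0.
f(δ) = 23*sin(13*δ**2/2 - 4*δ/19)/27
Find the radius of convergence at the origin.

The factor -sin(13*δ**2/2 - 4*δ/19) is entire and contributes no finite singular point.
The polynomial part has no poles.
No finite singular points: the Taylor series at 0 converges everywhere.

The radius of convergence is infinite.
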